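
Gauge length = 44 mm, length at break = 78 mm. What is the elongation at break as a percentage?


Extension = 78 - 44 = 34 mm
Elongation = 34 / 44 x 100 = 77.3%


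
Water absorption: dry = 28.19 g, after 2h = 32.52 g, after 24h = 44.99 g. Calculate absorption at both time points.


2h absorption = 15.4%
24h absorption = 59.6%

WA (2h) = (32.52 - 28.19) / 28.19 x 100 = 15.4%
WA (24h) = (44.99 - 28.19) / 28.19 x 100 = 59.6%


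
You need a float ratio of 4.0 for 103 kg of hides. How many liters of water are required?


Water = hide weight x target ratio
Water = 103 x 4.0 = 412.0 L


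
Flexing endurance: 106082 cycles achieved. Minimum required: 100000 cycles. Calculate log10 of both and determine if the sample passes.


Achieved: log10 = 5.03
Required: log10 = 5.00
Passes: Yes

log10(106082) = 5.03
log10(100000) = 5.00
Passes: Yes


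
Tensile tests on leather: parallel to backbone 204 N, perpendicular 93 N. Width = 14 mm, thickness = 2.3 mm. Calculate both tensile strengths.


Area = 14 x 2.3 = 32.2 mm^2
TS (parallel) = 204 / 32.2 = 6.34 N/mm^2
TS (perpendicular) = 93 / 32.2 = 2.89 N/mm^2


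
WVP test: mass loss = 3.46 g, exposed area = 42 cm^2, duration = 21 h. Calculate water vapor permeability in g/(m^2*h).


39.23 g/(m^2*h)


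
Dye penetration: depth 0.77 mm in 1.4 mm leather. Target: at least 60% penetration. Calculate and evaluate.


Penetration = 0.77 / 1.4 x 100 = 55.0%
Target: 60%
Meets target: No


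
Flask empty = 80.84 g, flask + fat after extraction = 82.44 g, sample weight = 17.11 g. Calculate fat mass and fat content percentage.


Fat mass = 82.44 - 80.84 = 1.60 g
Fat% = 1.60 / 17.11 x 100 = 9.4%


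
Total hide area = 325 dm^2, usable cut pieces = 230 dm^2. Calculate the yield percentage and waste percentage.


Yield = 70.8%
Waste = 29.2%

Yield = 230 / 325 x 100 = 70.8%
Waste = 325 - 230 = 95 dm^2
Waste% = 100 - 70.8 = 29.2%


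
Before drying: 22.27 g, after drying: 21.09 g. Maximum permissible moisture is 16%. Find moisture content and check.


Moisture content = 5.3%
Acceptable: Yes

MC = (22.27 - 21.09) / 22.27 x 100 = 5.3%
Maximum: 16%
Acceptable: Yes


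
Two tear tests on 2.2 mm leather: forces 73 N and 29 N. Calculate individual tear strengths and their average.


Tear 1 = 73 / 2.2 = 33.2 N/mm
Tear 2 = 29 / 2.2 = 13.2 N/mm
Average = (33.2 + 13.2) / 2 = 23.2 N/mm


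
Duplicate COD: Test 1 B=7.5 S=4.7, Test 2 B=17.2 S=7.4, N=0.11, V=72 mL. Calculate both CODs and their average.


COD1 = 34.2 mg/L
COD2 = 119.8 mg/L
Average = 77.0 mg/L

COD1 = (7.5 - 4.7) x 0.11 x 8000 / 72 = 34.2 mg/L
COD2 = (17.2 - 7.4) x 0.11 x 8000 / 72 = 119.8 mg/L
Average = (34.2 + 119.8) / 2 = 77.0 mg/L


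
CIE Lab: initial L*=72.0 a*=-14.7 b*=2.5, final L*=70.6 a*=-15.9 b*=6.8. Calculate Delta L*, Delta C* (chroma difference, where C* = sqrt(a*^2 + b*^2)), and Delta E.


Delta L* = -1.4
Delta C* = 2.38
Delta E = 4.68


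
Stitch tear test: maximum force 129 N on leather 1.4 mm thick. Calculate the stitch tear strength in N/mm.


92.1 N/mm


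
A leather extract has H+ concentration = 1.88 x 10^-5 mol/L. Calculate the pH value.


pH = -log10[H+]
pH = -log10(1.88 x 10^-5) = 4.73


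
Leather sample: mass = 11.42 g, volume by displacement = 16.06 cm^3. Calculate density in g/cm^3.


0.711 g/cm^3

Density = mass / volume
Density = 11.42 / 16.06 = 0.711 g/cm^3


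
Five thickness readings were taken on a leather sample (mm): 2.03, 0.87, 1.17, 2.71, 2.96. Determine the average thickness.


Sum = 2.03 + 0.87 + 1.17 + 2.71 + 2.96 = 9.74
Average = 9.74 / 5 = 1.95 mm


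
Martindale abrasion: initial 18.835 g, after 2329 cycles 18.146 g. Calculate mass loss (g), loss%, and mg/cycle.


Loss = 18.835 - 18.146 = 0.689 g
Loss% = 0.689 / 18.835 x 100 = 3.66%
Rate = 0.689 / 2329 x 1000 = 0.296 mg/cycle


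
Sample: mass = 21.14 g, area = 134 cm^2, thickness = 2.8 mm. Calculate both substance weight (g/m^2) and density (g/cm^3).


SW = 21.14 / 134 x 10000 = 1577.6 g/m^2
Volume = 134 x 2.8 / 10 = 37.52 cm^3
Density = 21.14 / 37.52 = 0.563 g/cm^3


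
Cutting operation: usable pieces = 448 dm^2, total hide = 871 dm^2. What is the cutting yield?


Yield = usable / total x 100
Yield = 448 / 871 x 100 = 51.4%


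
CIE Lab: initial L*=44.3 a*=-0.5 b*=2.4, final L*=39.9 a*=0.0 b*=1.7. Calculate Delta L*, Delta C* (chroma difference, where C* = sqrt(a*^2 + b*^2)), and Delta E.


Delta L* = 39.9 - 44.3 = -4.4
C1* = sqrt((-0.5)^2 + (2.4)^2) = 2.452
C2* = sqrt((0.0)^2 + (1.7)^2) = 1.700
Delta C* = 1.700 - 2.452 = -0.75
Delta E = sqrt((-4.4)^2 + (0.5)^2 + (-0.7)^2) = 4.48


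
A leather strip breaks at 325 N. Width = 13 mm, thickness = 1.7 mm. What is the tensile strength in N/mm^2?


Cross-sectional area = 13 x 1.7 = 22.1 mm^2
Tensile strength = 325 / 22.1 = 14.71 N/mm^2


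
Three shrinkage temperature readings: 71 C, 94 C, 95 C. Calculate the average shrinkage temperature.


Average = (71 + 94 + 95) / 3
Average = 260 / 3 = 86.7 C


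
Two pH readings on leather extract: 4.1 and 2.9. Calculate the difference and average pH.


Difference = 1.2
Average pH = 3.50

Difference = |4.1 - 2.9| = 1.2
Average = (4.1 + 2.9) / 2 = 3.50


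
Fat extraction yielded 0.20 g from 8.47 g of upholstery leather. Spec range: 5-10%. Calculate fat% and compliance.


Fat content = 2.4%
Compliant: No

Fat% = 0.20 / 8.47 x 100 = 2.4%
Spec range: 5-10%
Compliant: No


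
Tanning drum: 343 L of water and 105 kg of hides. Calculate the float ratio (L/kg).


3.3

Float ratio = water / hide weight
Ratio = 343 / 105 = 3.3


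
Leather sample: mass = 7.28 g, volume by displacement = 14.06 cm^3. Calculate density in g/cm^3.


Density = mass / volume
Density = 7.28 / 14.06 = 0.518 g/cm^3


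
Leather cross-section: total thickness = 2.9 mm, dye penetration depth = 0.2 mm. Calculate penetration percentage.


6.9%


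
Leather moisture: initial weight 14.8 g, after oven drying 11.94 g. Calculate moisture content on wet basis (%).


Moisture = 14.8 - 11.94 = 2.86 g
MC = 2.86 / 14.8 x 100 = 19.3%


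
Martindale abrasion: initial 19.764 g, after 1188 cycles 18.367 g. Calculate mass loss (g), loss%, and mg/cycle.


Mass loss = 1.397 g
Loss = 7.07%
Rate = 1.176 mg/cycle

Loss = 19.764 - 18.367 = 1.397 g
Loss% = 1.397 / 19.764 x 100 = 7.07%
Rate = 1.397 / 1188 x 1000 = 1.176 mg/cycle


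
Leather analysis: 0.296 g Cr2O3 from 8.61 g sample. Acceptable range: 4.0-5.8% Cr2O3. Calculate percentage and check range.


Cr2O3% = 0.296 / 8.61 x 100 = 3.44%
Acceptable range: 4.0 to 5.8%
Within range: No


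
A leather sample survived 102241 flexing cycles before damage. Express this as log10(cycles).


log10(102241) = 5.01


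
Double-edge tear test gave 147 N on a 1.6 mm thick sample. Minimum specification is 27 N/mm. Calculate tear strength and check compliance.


Tear strength = 91.9 N/mm
Compliant: Yes


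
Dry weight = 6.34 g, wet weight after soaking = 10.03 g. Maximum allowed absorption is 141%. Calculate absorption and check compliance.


Absorption = 58.2%
Compliant: Yes


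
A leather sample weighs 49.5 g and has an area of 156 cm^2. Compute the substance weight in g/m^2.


Substance weight = mass / area x 10000
SW = 49.5 / 156 x 10000
SW = 3173.1 g/m^2


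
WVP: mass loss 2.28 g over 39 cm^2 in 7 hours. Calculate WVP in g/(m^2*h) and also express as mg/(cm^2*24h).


WVP = 83.52 g/(m^2*h)
Daily rate = 200.44 mg/(cm^2*24h)


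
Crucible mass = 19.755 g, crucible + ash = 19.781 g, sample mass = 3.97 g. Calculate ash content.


Ash mass = 19.781 - 19.755 = 0.026 g
Ash% = 0.026 / 3.97 x 100 = 0.65%


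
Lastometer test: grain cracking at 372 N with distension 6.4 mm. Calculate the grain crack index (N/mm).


Grain crack index = force / distension
Index = 372 / 6.4 = 58.1 N/mm


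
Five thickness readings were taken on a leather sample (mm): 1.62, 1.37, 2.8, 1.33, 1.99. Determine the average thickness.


Sum = 1.62 + 1.37 + 2.8 + 1.33 + 1.99 = 9.11
Average = 9.11 / 5 = 1.82 mm


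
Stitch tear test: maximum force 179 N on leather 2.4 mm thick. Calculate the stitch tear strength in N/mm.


74.6 N/mm


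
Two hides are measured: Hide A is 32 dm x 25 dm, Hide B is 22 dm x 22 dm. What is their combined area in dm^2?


Hide A area = 32 x 25 = 800 dm^2
Hide B area = 22 x 22 = 484 dm^2
Total = 800 + 484 = 1284 dm^2


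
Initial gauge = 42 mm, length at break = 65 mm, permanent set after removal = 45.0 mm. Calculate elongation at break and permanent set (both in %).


Elongation at break = (65 - 42) / 42 x 100 = 54.8%
Permanent set = (45.0 - 42) / 42 x 100 = 7.1%


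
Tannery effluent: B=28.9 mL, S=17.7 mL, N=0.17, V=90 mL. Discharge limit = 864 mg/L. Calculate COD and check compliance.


COD = (28.9 - 17.7) x 0.17 x 8000 / 90 = 169.2 mg/L
Limit: 864 mg/L
Compliant: Yes


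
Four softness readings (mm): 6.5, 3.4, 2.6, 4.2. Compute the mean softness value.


4.18 mm

Sum = 6.5 + 3.4 + 2.6 + 4.2
Mean = 16.7 / 4 = 4.18 mm


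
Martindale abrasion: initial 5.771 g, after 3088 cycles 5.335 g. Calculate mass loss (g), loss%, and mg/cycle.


Mass loss = 0.436 g
Loss = 7.56%
Rate = 0.141 mg/cycle

Loss = 5.771 - 5.335 = 0.436 g
Loss% = 0.436 / 5.771 x 100 = 7.56%
Rate = 0.436 / 3088 x 1000 = 0.141 mg/cycle


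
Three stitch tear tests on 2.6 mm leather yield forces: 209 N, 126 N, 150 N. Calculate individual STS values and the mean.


STS1 = 80.4 N/mm
STS2 = 48.5 N/mm
STS3 = 57.7 N/mm
Mean = 62.2 N/mm

STS1 = 209 / 2.6 = 80.4 N/mm
STS2 = 126 / 2.6 = 48.5 N/mm
STS3 = 150 / 2.6 = 57.7 N/mm
Mean = (80.4 + 48.5 + 57.7) / 3 = 62.2 N/mm


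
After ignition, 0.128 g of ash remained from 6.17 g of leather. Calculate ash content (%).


Ash% = 0.128 / 6.17 x 100
Ash% = 2.07%


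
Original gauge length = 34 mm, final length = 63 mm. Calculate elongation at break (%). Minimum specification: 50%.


Extension = 63 - 34 = 29 mm
Elongation = 29 / 34 x 100 = 85.3%
Minimum required: 50%
Meets specification: Yes


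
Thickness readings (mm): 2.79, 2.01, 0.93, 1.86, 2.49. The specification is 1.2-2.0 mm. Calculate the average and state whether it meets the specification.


Average = 2.02 mm
Within specification: No

Sum = 10.08
Average = 10.08 / 5 = 2.02 mm
Specification range: 1.2 to 2.0 mm
Within spec: No


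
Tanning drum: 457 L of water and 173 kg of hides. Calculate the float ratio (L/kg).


Float ratio = water / hide weight
Ratio = 457 / 173 = 2.6


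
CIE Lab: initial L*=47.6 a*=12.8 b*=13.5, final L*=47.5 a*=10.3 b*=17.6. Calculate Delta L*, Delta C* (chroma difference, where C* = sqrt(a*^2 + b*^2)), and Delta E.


Delta L* = -0.1
Delta C* = 1.79
Delta E = 4.80

Delta L* = 47.5 - 47.6 = -0.1
C1* = sqrt((12.8)^2 + (13.5)^2) = 18.603
C2* = sqrt((10.3)^2 + (17.6)^2) = 20.392
Delta C* = 20.392 - 18.603 = 1.79
Delta E = sqrt((-0.1)^2 + (-2.5)^2 + (4.1)^2) = 4.80


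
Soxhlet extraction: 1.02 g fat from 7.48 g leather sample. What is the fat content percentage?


13.6%

Fat content = 1.02 / 7.48 x 100
Fat = 13.6%


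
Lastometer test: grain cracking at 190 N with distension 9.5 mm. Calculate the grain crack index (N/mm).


20.0 N/mm


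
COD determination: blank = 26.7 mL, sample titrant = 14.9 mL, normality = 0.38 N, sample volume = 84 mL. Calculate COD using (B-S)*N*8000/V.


COD = (26.7 - 14.9) x 0.38 x 8000 / 84
COD = 11.8 x 0.38 x 8000 / 84
COD = 427.0 mg/L


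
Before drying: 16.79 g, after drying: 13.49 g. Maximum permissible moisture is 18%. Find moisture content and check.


MC = (16.79 - 13.49) / 16.79 x 100 = 19.7%
Maximum: 18%
Acceptable: No


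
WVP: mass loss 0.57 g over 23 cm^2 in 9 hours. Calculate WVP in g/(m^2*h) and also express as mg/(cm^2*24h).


WVP = 27.54 g/(m^2*h)
Daily rate = 66.09 mg/(cm^2*24h)


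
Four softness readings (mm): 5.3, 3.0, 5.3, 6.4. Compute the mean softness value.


5.00 mm

Sum = 5.3 + 3.0 + 5.3 + 6.4
Mean = 20.0 / 4 = 5.00 mm


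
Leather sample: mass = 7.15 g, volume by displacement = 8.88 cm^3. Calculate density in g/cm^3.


0.805 g/cm^3

Density = mass / volume
Density = 7.15 / 8.88 = 0.805 g/cm^3


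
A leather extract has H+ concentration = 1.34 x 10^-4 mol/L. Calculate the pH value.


pH = 3.87


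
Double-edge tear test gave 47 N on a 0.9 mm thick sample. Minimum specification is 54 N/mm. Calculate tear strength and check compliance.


Tear strength = 52.2 N/mm
Compliant: No

Tear strength = 47 / 0.9 = 52.2 N/mm
Required minimum = 54 N/mm
Compliant: No


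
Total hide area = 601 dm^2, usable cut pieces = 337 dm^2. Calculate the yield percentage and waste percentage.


Yield = 337 / 601 x 100 = 56.1%
Waste = 601 - 337 = 264 dm^2
Waste% = 100 - 56.1 = 43.9%


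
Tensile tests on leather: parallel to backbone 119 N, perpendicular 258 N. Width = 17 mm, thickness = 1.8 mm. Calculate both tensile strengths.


Area = 17 x 1.8 = 30.6 mm^2
TS (parallel) = 119 / 30.6 = 3.89 N/mm^2
TS (perpendicular) = 258 / 30.6 = 8.43 N/mm^2


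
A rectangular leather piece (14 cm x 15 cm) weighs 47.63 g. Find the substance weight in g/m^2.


2268.1 g/m^2

Area = 14 x 15 = 210 cm^2
SW = 47.63 / 210 x 10000 = 2268.1 g/m^2


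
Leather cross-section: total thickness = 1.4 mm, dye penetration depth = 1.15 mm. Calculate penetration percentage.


82.1%

Penetration% = 1.15 / 1.4 x 100
Penetration = 82.1%


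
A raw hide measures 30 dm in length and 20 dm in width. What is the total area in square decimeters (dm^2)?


Area = length x width
Area = 30 x 20 = 600 dm^2


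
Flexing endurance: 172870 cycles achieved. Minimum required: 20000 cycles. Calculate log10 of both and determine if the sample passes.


Achieved: log10 = 5.24
Required: log10 = 4.30
Passes: Yes


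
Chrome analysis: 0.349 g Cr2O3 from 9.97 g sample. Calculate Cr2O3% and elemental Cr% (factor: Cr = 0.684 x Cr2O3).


Cr2O3 = 3.50%
Cr = 2.39%

Cr2O3% = 0.349 / 9.97 x 100 = 3.50%
Cr% = 3.50 x 0.684 = 2.39%


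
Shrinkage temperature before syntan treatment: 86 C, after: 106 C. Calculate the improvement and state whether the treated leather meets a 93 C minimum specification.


Improvement = 20 C
Meets 93 C spec: Yes

Improvement = 106 - 86 = 20 C
Spec check: 106 C >= 93 C? Yes


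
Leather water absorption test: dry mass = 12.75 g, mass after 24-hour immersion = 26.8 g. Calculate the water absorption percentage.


110.2%


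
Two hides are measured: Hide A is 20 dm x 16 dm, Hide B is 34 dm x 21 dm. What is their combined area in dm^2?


Hide A area = 20 x 16 = 320 dm^2
Hide B area = 34 x 21 = 714 dm^2
Total = 320 + 714 = 1034 dm^2


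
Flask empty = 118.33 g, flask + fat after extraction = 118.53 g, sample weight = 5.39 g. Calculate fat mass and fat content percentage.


Fat mass = 118.53 - 118.33 = 0.20 g
Fat% = 0.20 / 5.39 x 100 = 3.7%


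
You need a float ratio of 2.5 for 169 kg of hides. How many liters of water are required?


Water = hide weight x target ratio
Water = 169 x 2.5 = 422.5 L


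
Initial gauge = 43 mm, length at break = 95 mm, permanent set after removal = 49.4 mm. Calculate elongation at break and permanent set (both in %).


Elongation at break = (95 - 43) / 43 x 100 = 120.9%
Permanent set = (49.4 - 43) / 43 x 100 = 14.9%


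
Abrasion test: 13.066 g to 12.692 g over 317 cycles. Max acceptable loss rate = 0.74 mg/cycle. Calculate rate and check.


Loss = 13.066 - 12.692 = 0.374 g
Rate = 0.374 g / 317 cycles x 1000 = 1.180 mg/cycle
Max = 0.74 mg/cycle
Passes: No


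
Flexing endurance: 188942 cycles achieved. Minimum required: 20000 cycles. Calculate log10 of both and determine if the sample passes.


Achieved: log10 = 5.28
Required: log10 = 4.30
Passes: Yes


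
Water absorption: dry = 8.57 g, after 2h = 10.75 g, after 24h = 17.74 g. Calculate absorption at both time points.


WA (2h) = (10.75 - 8.57) / 8.57 x 100 = 25.4%
WA (24h) = (17.74 - 8.57) / 8.57 x 100 = 107.0%


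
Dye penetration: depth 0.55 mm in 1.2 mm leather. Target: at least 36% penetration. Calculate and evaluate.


Penetration = 45.8%
Meets target: Yes

Penetration = 0.55 / 1.2 x 100 = 45.8%
Target: 36%
Meets target: Yes


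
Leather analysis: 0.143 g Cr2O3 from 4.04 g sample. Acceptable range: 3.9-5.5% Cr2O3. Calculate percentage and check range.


Cr2O3% = 0.143 / 4.04 x 100 = 3.54%
Acceptable range: 3.9 to 5.5%
Within range: No


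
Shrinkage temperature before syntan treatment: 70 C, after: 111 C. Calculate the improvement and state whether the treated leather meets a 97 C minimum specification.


Improvement = 41 C
Meets 97 C spec: Yes


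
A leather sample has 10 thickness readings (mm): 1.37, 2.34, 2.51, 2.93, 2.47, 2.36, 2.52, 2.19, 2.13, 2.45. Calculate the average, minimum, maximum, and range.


Sum = 23.27
Average = 23.27 / 10 = 2.33 mm
Minimum = 1.37 mm
Maximum = 2.93 mm
Range = 2.93 - 1.37 = 1.56 mm


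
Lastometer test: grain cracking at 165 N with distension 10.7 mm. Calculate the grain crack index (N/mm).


15.4 N/mm


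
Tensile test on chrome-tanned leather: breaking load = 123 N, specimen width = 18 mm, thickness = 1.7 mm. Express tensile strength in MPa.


4.02 MPa

Cross-section = 18 x 1.7 = 30.6 mm^2
TS = 123 / 30.6 = 4.02 MPa
(1 N/mm^2 = 1 MPa)


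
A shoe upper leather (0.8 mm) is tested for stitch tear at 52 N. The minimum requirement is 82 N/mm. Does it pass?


STS = 65.0 N/mm
Passes: No


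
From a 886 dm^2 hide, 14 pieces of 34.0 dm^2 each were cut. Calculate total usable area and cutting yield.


Total usable = 14 x 34.0 = 476.0 dm^2
Yield = 476.0 / 886 x 100 = 53.7%


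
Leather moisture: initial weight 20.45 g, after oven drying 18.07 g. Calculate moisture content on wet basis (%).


11.6%

Moisture = 20.45 - 18.07 = 2.38 g
MC = 2.38 / 20.45 x 100 = 11.6%


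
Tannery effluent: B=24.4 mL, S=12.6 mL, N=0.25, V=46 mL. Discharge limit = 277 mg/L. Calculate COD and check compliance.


COD = (24.4 - 12.6) x 0.25 x 8000 / 46 = 513.0 mg/L
Limit: 277 mg/L
Compliant: No


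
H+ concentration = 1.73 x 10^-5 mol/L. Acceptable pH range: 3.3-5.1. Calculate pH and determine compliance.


pH = -log10(1.73 x 10^-5) = 4.76
Range: 3.3 to 5.1
Compliant: Yes


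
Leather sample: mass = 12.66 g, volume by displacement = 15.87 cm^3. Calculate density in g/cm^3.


Density = mass / volume
Density = 12.66 / 15.87 = 0.798 g/cm^3


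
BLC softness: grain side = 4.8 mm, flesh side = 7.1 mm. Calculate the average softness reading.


Average = (4.8 + 7.1) / 2
Average = 5.95 mm


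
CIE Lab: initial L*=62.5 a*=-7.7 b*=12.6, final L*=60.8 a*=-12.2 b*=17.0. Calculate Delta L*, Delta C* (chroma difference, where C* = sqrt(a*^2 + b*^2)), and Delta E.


Delta L* = 60.8 - 62.5 = -1.7
C1* = sqrt((-7.7)^2 + (12.6)^2) = 14.767
C2* = sqrt((-12.2)^2 + (17.0)^2) = 20.925
Delta C* = 20.925 - 14.767 = 6.16
Delta E = sqrt((-1.7)^2 + (-4.5)^2 + (4.4)^2) = 6.52


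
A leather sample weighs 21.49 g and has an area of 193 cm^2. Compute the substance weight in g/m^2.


Substance weight = mass / area x 10000
SW = 21.49 / 193 x 10000
SW = 1113.5 g/m^2


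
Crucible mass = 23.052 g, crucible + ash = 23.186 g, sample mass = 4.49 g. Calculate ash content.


Ash mass = 23.186 - 23.052 = 0.134 g
Ash% = 0.134 / 4.49 x 100 = 2.98%


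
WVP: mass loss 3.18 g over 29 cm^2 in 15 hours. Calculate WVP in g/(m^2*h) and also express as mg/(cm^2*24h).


WVP = 73.10 g/(m^2*h)
Daily rate = 175.45 mg/(cm^2*24h)

WVP = 3.18 / (29 x 15) x 10000 = 73.10 g/(m^2*h)
Mass loss in mg = 3.18 x 1000 = 3180 mg
Per cm^2 per 24h in mg: 3180 x 24 / (29 x 15) = 76320 / 435 = 175.45 mg/(cm^2*24h)


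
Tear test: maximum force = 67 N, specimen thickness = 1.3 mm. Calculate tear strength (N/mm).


51.5 N/mm


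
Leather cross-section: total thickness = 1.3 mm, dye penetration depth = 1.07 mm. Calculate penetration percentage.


Penetration% = 1.07 / 1.3 x 100
Penetration = 82.3%


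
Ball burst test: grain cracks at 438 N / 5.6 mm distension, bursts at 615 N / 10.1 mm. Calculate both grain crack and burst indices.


Crack index = 78.2 N/mm
Burst index = 60.9 N/mm

Crack index = 438 / 5.6 = 78.2 N/mm
Burst index = 615 / 10.1 = 60.9 N/mm


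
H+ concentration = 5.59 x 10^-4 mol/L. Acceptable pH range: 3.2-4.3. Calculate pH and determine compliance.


pH = 3.25
Compliant: Yes


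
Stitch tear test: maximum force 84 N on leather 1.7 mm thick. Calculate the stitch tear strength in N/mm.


49.4 N/mm


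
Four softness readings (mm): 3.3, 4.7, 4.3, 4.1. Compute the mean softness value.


Sum = 3.3 + 4.7 + 4.3 + 4.1
Mean = 16.4 / 4 = 4.10 mm


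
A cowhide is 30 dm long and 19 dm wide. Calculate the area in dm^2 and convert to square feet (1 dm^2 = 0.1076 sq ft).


Area = 30 x 19 = 570 dm^2
Conversion: 570 x 0.1076 = 61.33 sq ft


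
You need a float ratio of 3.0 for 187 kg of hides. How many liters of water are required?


Water = hide weight x target ratio
Water = 187 x 3.0 = 561.0 L


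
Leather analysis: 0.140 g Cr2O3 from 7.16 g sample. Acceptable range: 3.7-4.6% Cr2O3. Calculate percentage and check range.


Cr2O3% = 0.140 / 7.16 x 100 = 1.96%
Acceptable range: 3.7 to 4.6%
Within range: No


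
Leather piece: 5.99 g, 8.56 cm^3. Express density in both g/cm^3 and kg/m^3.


0.700 g/cm^3
700 kg/m^3


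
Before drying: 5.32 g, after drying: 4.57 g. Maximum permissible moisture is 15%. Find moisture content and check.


MC = (5.32 - 4.57) / 5.32 x 100 = 14.1%
Maximum: 15%
Acceptable: Yes


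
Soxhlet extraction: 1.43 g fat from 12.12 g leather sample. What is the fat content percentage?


11.8%


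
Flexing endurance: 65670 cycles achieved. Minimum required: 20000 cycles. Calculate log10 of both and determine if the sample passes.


Achieved: log10 = 4.82
Required: log10 = 4.30
Passes: Yes


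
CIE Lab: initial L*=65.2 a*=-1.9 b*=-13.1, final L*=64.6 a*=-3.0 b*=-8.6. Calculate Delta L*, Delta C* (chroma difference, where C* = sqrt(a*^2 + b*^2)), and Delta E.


Delta L* = 64.6 - 65.2 = -0.6
C1* = sqrt((-1.9)^2 + (-13.1)^2) = 13.237
C2* = sqrt((-3.0)^2 + (-8.6)^2) = 9.108
Delta C* = 9.108 - 13.237 = -4.13
Delta E = sqrt((-0.6)^2 + (-1.1)^2 + (4.5)^2) = 4.67


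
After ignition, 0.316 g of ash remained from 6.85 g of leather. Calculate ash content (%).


Ash% = 0.316 / 6.85 x 100
Ash% = 4.61%


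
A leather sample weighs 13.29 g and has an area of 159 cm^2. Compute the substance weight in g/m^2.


Substance weight = mass / area x 10000
SW = 13.29 / 159 x 10000
SW = 835.8 g/m^2


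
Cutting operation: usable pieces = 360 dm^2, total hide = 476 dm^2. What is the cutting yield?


Yield = usable / total x 100
Yield = 360 / 476 x 100 = 75.6%


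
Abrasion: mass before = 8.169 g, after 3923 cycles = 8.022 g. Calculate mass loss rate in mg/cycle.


Mass loss = 8.169 - 8.022 = 0.147 g
Rate = 0.147 / 3923 x 1000 = 0.037 mg/cycle


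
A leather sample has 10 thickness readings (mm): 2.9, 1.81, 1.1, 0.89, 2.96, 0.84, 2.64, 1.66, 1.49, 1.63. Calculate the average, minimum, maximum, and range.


Average = 1.79 mm
Min = 0.84 mm
Max = 2.96 mm
Range = 2.12 mm


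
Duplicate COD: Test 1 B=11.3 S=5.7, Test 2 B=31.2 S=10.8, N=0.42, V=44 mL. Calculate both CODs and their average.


COD1 = (11.3 - 5.7) x 0.42 x 8000 / 44 = 427.6 mg/L
COD2 = (31.2 - 10.8) x 0.42 x 8000 / 44 = 1557.8 mg/L
Average = (427.6 + 1557.8) / 2 = 992.7 mg/L


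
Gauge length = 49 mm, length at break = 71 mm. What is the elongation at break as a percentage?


Extension = 71 - 49 = 22 mm
Elongation = 22 / 49 x 100 = 44.9%


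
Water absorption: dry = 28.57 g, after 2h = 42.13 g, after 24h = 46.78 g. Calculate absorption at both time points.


WA (2h) = (42.13 - 28.57) / 28.57 x 100 = 47.5%
WA (24h) = (46.78 - 28.57) / 28.57 x 100 = 63.7%


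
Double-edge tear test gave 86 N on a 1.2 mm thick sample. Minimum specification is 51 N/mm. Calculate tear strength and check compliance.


Tear strength = 86 / 1.2 = 71.7 N/mm
Required minimum = 51 N/mm
Compliant: Yes


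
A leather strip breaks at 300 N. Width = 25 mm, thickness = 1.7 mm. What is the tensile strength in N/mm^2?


Cross-sectional area = 25 x 1.7 = 42.5 mm^2
Tensile strength = 300 / 42.5 = 7.06 N/mm^2


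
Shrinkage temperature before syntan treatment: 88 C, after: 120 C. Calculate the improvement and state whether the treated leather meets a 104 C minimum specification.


Improvement = 32 C
Meets 104 C spec: Yes

Improvement = 120 - 88 = 32 C
Spec check: 120 C >= 104 C? Yes


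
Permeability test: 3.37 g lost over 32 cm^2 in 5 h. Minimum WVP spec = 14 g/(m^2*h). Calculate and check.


WVP = 210.63 g/(m^2*h)
Meets specification: Yes


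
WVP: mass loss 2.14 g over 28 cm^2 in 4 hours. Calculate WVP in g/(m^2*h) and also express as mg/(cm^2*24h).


WVP = 191.07 g/(m^2*h)
Daily rate = 458.57 mg/(cm^2*24h)

WVP = 2.14 / (28 x 4) x 10000 = 191.07 g/(m^2*h)
Mass loss in mg = 2.14 x 1000 = 2140 mg
Per cm^2 per 24h in mg: 2140 x 24 / (28 x 4) = 51360 / 112 = 458.57 mg/(cm^2*24h)


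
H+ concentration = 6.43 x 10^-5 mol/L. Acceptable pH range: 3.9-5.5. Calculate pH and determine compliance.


pH = 4.19
Compliant: Yes

pH = -log10(6.43 x 10^-5) = 4.19
Range: 3.9 to 5.5
Compliant: Yes


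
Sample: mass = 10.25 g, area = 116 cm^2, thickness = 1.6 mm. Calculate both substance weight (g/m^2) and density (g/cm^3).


Substance weight = 883.6 g/m^2
Density = 0.552 g/cm^3

SW = 10.25 / 116 x 10000 = 883.6 g/m^2
Volume = 116 x 1.6 / 10 = 18.56 cm^3
Density = 10.25 / 18.56 = 0.552 g/cm^3


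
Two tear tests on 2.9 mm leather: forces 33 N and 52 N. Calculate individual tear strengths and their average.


Tear 1 = 33 / 2.9 = 11.4 N/mm
Tear 2 = 52 / 2.9 = 17.9 N/mm
Average = (11.4 + 17.9) / 2 = 14.7 N/mm


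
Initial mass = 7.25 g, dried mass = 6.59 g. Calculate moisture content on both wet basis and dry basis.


Wet basis = 9.1%
Dry basis = 10.0%

Moisture lost = 7.25 - 6.59 = 0.66 g
Wet basis MC = 0.66 / 7.25 x 100 = 9.1%
Dry basis MC = 0.66 / 6.59 x 100 = 10.0%


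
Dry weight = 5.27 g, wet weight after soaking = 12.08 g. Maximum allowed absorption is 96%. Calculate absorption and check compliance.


WA = (12.08 - 5.27) / 5.27 x 100 = 129.2%
Maximum allowed: 96%
Compliant: No


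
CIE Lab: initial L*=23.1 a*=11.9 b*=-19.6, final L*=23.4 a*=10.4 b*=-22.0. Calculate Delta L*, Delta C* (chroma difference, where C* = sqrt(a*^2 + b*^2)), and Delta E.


Delta L* = 23.4 - 23.1 = 0.3
C1* = sqrt((11.9)^2 + (-19.6)^2) = 22.930
C2* = sqrt((10.4)^2 + (-22.0)^2) = 24.334
Delta C* = 24.334 - 22.930 = 1.40
Delta E = sqrt((0.3)^2 + (-1.5)^2 + (-2.4)^2) = 2.85


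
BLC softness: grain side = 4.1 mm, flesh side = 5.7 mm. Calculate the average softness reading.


Average = (4.1 + 5.7) / 2
Average = 4.90 mm


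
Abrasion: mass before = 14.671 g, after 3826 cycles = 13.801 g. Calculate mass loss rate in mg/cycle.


0.227 mg/cycle

Mass loss = 14.671 - 13.801 = 0.870 g
Rate = 0.870 / 3826 x 1000 = 0.227 mg/cycle


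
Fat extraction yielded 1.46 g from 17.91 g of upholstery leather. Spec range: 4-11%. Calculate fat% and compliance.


Fat% = 1.46 / 17.91 x 100 = 8.2%
Spec range: 4-11%
Compliant: Yes


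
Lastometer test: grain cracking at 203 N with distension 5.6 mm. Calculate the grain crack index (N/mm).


36.3 N/mm

Grain crack index = force / distension
Index = 203 / 5.6 = 36.3 N/mm


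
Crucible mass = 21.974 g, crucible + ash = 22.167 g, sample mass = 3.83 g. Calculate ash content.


Ash mass = 22.167 - 21.974 = 0.193 g
Ash% = 0.193 / 3.83 x 100 = 5.04%


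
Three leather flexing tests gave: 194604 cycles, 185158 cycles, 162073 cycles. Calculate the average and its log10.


Average = 180612 cycles
log10 = 5.26


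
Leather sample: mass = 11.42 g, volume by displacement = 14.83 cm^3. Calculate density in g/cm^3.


Density = mass / volume
Density = 11.42 / 14.83 = 0.770 g/cm^3


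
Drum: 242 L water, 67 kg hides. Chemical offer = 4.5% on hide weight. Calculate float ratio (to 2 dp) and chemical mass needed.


Float ratio = 3.61
Chemical needed = 3.015 kg

Float ratio = 242 / 67 = 3.61
Chemical = 67 x 4.5 / 100 = 3.015 kg


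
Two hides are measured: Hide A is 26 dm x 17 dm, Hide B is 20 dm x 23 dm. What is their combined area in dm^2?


Hide A area = 26 x 17 = 442 dm^2
Hide B area = 20 x 23 = 460 dm^2
Total = 442 + 460 = 902 dm^2


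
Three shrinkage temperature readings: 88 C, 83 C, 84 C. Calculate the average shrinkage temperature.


85.0 C

Average = (88 + 83 + 84) / 3
Average = 255 / 3 = 85.0 C


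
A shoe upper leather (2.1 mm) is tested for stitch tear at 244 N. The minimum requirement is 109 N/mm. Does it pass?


STS = 116.2 N/mm
Passes: Yes

STS = 244 / 2.1 = 116.2 N/mm
Minimum required: 109 N/mm
Passes: Yes


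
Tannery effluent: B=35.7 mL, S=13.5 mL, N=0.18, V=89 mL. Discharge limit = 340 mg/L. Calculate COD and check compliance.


COD = (35.7 - 13.5) x 0.18 x 8000 / 89 = 359.2 mg/L
Limit: 340 mg/L
Compliant: No


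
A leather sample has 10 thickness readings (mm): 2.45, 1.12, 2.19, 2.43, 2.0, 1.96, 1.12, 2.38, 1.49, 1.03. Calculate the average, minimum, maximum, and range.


Sum = 18.17
Average = 18.17 / 10 = 1.82 mm
Minimum = 1.03 mm
Maximum = 2.45 mm
Range = 2.45 - 1.03 = 1.42 mm


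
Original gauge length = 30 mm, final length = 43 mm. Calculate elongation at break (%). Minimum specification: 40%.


Extension = 43 - 30 = 13 mm
Elongation = 13 / 30 x 100 = 43.3%
Minimum required: 40%
Meets specification: Yes


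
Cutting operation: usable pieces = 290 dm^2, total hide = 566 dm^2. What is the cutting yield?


Yield = usable / total x 100
Yield = 290 / 566 x 100 = 51.2%


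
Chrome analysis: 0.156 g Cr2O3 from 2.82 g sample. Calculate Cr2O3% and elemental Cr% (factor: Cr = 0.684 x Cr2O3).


Cr2O3% = 0.156 / 2.82 x 100 = 5.53%
Cr% = 5.53 x 0.684 = 3.78%


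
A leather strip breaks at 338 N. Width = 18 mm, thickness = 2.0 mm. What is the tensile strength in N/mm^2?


Cross-sectional area = 18 x 2.0 = 36.0 mm^2
Tensile strength = 338 / 36.0 = 9.39 N/mm^2


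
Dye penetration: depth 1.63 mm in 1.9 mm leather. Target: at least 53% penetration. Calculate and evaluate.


Penetration = 1.63 / 1.9 x 100 = 85.8%
Target: 53%
Meets target: Yes


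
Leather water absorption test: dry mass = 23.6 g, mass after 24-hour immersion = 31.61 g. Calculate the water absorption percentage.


33.9%


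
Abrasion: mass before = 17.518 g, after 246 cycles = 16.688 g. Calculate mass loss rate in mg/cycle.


3.374 mg/cycle

Mass loss = 17.518 - 16.688 = 0.830 g
Rate = 0.830 / 246 x 1000 = 3.374 mg/cycle


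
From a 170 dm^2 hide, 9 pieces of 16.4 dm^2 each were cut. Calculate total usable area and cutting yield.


Total usable = 9 x 16.4 = 147.6 dm^2
Yield = 147.6 / 170 x 100 = 86.8%


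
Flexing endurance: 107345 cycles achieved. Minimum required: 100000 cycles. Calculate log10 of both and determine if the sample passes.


log10(107345) = 5.03
log10(100000) = 5.00
Passes: Yes


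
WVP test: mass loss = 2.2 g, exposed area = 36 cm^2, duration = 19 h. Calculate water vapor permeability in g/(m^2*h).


32.16 g/(m^2*h)

WVP = mass_loss / (area x time) x 10000
WVP = 2.2 / (36 x 19) x 10000
WVP = 2.2 / 684 x 10000 = 32.16 g/(m^2*h)


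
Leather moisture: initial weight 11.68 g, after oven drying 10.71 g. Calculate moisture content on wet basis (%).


Moisture = 11.68 - 10.71 = 0.97 g
MC = 0.97 / 11.68 x 100 = 8.3%


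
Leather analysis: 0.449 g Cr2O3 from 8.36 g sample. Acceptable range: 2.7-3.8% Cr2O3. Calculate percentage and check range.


Cr2O3 = 5.37%
Within range: No

Cr2O3% = 0.449 / 8.36 x 100 = 5.37%
Acceptable range: 2.7 to 3.8%
Within range: No


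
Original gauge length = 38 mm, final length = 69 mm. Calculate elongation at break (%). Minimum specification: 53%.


Extension = 69 - 38 = 31 mm
Elongation = 31 / 38 x 100 = 81.6%
Minimum required: 53%
Meets specification: Yes


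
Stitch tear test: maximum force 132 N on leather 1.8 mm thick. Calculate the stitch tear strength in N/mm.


Stitch tear strength = force / thickness
STS = 132 / 1.8 = 73.3 N/mm


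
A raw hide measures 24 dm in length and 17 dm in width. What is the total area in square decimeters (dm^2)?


Area = length x width
Area = 24 x 17 = 408 dm^2


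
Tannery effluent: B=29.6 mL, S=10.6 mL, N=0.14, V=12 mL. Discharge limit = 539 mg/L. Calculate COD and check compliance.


COD = (29.6 - 10.6) x 0.14 x 8000 / 12 = 1773.3 mg/L
Limit: 539 mg/L
Compliant: No


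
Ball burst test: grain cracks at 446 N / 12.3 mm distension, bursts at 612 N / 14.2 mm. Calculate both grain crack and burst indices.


Crack index = 36.3 N/mm
Burst index = 43.1 N/mm

Crack index = 446 / 12.3 = 36.3 N/mm
Burst index = 612 / 14.2 = 43.1 N/mm


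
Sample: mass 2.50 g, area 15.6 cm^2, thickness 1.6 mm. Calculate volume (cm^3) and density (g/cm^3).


Volume = 2.496 cm^3
Density = 1.002 g/cm^3

Thickness in cm = 1.6 / 10 = 0.16 cm
Volume = 15.6 x 0.16 = 2.496 cm^3
Density = 2.50 / 2.496 = 1.002 g/cm^3


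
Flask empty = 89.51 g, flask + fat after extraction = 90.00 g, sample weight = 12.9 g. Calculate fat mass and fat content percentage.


Fat mass = 0.49 g
Fat content = 3.8%

Fat mass = 90.00 - 89.51 = 0.49 g
Fat% = 0.49 / 12.9 x 100 = 3.8%


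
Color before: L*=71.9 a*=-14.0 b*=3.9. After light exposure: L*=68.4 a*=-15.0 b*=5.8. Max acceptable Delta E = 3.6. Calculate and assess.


Delta E = 4.11
Passes: No


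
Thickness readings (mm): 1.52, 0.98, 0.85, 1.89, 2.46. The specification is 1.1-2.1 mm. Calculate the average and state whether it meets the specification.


Sum = 7.70
Average = 7.70 / 5 = 1.54 mm
Specification range: 1.1 to 2.1 mm
Within spec: Yes


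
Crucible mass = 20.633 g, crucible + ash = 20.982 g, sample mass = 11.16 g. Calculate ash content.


Ash mass = 0.349 g
Ash content = 3.13%


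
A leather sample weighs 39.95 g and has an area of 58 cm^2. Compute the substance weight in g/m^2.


Substance weight = mass / area x 10000
SW = 39.95 / 58 x 10000
SW = 6887.9 g/m^2


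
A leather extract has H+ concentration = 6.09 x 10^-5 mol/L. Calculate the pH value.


pH = 4.22

pH = -log10[H+]
pH = -log10(6.09 x 10^-5) = 4.22


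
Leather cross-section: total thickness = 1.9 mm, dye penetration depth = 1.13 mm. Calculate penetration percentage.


Penetration% = 1.13 / 1.9 x 100
Penetration = 59.5%


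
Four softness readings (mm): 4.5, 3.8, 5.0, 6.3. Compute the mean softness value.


4.90 mm

Sum = 4.5 + 3.8 + 5.0 + 6.3
Mean = 19.6 / 4 = 4.90 mm


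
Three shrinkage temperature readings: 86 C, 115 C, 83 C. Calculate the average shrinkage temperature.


94.7 C

Average = (86 + 115 + 83) / 3
Average = 284 / 3 = 94.7 C


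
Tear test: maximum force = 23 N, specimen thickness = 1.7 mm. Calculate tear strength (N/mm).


Tear strength = force / thickness
Tear = 23 / 1.7 = 13.5 N/mm


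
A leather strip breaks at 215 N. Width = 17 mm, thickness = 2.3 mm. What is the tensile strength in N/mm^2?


5.50 N/mm^2

Cross-sectional area = 17 x 2.3 = 39.1 mm^2
Tensile strength = 215 / 39.1 = 5.50 N/mm^2


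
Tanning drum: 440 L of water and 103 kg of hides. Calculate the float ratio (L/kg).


4.3


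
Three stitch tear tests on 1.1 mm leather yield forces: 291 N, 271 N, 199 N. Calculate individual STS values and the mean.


STS1 = 291 / 1.1 = 264.5 N/mm
STS2 = 271 / 1.1 = 246.4 N/mm
STS3 = 199 / 1.1 = 180.9 N/mm
Mean = (264.5 + 246.4 + 180.9) / 3 = 230.6 N/mm


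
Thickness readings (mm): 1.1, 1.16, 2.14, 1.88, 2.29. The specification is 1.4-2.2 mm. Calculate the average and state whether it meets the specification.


Sum = 8.57
Average = 8.57 / 5 = 1.71 mm
Specification range: 1.4 to 2.2 mm
Within spec: Yes


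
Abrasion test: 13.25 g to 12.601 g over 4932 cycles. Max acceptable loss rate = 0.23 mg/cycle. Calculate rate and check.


Loss = 13.25 - 12.601 = 0.649 g
Rate = 0.649 g / 4932 cycles x 1000 = 0.132 mg/cycle
Max = 0.23 mg/cycle
Passes: Yes


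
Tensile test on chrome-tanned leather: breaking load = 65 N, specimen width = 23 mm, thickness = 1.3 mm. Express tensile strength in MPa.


Cross-section = 23 x 1.3 = 29.9 mm^2
TS = 65 / 29.9 = 2.17 MPa
(1 N/mm^2 = 1 MPa)


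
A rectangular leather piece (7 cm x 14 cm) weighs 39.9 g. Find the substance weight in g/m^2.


Area = 7 x 14 = 98 cm^2
SW = 39.9 / 98 x 10000 = 4071.4 g/m^2


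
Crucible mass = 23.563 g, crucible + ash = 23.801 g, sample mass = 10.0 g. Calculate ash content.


Ash mass = 23.801 - 23.563 = 0.238 g
Ash% = 0.238 / 10.0 x 100 = 2.38%


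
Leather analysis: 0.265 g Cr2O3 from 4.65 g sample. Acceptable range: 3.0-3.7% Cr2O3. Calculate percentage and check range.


Cr2O3% = 0.265 / 4.65 x 100 = 5.70%
Acceptable range: 3.0 to 3.7%
Within range: No


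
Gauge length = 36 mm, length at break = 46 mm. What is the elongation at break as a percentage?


Extension = 46 - 36 = 10 mm
Elongation = 10 / 36 x 100 = 27.8%


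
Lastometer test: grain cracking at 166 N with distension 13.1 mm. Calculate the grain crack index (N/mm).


12.7 N/mm


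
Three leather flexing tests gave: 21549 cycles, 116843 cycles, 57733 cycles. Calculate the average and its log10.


Average = 65375 cycles
log10 = 4.82


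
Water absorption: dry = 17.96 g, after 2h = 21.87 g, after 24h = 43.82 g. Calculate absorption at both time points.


2h absorption = 21.8%
24h absorption = 144.0%

WA (2h) = (21.87 - 17.96) / 17.96 x 100 = 21.8%
WA (24h) = (43.82 - 17.96) / 17.96 x 100 = 144.0%


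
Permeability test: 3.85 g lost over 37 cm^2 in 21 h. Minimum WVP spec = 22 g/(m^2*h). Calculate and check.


WVP = 3.85 / (37 x 21) x 10000 = 49.55 g/(m^2*h)
Minimum: 22 g/(m^2*h)
Meets spec: Yes


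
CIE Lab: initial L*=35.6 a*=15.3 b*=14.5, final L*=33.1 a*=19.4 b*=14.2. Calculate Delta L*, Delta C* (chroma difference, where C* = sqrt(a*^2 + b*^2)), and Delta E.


Delta L* = 33.1 - 35.6 = -2.5
C1* = sqrt((15.3)^2 + (14.5)^2) = 21.079
C2* = sqrt((19.4)^2 + (14.2)^2) = 24.042
Delta C* = 24.042 - 21.079 = 2.96
Delta E = sqrt((-2.5)^2 + (4.1)^2 + (-0.3)^2) = 4.81


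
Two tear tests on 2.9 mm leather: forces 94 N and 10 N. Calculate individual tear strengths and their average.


Tear 1 = 32.4 N/mm
Tear 2 = 3.4 N/mm
Average = 17.9 N/mm

Tear 1 = 94 / 2.9 = 32.4 N/mm
Tear 2 = 10 / 2.9 = 3.4 N/mm
Average = (32.4 + 3.4) / 2 = 17.9 N/mm


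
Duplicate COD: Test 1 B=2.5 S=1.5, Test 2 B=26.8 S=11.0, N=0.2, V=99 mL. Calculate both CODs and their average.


COD1 = 16.2 mg/L
COD2 = 255.4 mg/L
Average = 135.8 mg/L

COD1 = (2.5 - 1.5) x 0.2 x 8000 / 99 = 16.2 mg/L
COD2 = (26.8 - 11.0) x 0.2 x 8000 / 99 = 255.4 mg/L
Average = (16.2 + 255.4) / 2 = 135.8 mg/L


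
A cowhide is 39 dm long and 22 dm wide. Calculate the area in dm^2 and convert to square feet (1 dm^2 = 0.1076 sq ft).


Area = 39 x 22 = 858 dm^2
Conversion: 858 x 0.1076 = 92.32 sq ft


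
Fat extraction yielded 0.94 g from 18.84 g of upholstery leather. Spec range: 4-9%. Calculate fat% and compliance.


Fat% = 0.94 / 18.84 x 100 = 5.0%
Spec range: 4-9%
Compliant: Yes


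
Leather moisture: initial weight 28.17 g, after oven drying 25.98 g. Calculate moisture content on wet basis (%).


7.8%


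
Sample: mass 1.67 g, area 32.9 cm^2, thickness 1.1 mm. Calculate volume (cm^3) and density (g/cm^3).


Volume = 3.619 cm^3
Density = 0.461 g/cm^3

Thickness in cm = 1.1 / 10 = 0.11 cm
Volume = 32.9 x 0.11 = 3.619 cm^3
Density = 1.67 / 3.619 = 0.461 g/cm^3
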